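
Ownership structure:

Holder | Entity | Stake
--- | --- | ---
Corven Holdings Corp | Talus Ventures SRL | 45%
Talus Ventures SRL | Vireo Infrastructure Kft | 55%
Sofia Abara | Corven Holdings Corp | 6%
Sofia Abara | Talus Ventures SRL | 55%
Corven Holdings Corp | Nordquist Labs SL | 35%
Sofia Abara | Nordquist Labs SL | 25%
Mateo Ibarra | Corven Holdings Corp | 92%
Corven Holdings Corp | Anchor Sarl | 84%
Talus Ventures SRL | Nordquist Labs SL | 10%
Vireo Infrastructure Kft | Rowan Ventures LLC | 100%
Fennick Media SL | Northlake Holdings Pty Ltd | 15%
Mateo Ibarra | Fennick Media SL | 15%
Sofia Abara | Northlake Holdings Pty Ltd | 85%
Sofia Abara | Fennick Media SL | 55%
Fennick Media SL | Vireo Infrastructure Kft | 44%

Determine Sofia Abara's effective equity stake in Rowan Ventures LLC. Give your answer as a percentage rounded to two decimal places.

55.94%

Sofia reaches Rowan along 3 paths.
Via Fennick → Vireo: 55% × 44% × 100% = 24.2%.
Via Corven → Talus → Vireo: 6% × 45% × 55% × 100% = 1.485%.
Via Talus → Vireo: 55% × 55% × 100% = 30.25%.
Total: 24.2% + 1.485% + 30.25% = 55.935%.
Rounded: 55.94%.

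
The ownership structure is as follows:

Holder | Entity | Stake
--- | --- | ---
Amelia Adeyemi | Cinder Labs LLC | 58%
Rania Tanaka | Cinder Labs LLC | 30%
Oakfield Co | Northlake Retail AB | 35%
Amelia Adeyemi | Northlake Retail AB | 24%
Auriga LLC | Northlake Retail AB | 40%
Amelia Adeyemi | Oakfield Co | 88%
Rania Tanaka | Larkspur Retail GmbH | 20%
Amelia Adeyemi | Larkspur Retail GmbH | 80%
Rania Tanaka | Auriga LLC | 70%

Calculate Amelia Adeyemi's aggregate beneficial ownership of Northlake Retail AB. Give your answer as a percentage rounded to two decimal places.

54.80%

Amelia reaches Northlake along 2 paths.
Via Oakfield: 88% × 35% = 30.8%.
Direct stake: 24% = 24%.
Total: 30.8% + 24% = 54.8%.
Rounded: 54.80%.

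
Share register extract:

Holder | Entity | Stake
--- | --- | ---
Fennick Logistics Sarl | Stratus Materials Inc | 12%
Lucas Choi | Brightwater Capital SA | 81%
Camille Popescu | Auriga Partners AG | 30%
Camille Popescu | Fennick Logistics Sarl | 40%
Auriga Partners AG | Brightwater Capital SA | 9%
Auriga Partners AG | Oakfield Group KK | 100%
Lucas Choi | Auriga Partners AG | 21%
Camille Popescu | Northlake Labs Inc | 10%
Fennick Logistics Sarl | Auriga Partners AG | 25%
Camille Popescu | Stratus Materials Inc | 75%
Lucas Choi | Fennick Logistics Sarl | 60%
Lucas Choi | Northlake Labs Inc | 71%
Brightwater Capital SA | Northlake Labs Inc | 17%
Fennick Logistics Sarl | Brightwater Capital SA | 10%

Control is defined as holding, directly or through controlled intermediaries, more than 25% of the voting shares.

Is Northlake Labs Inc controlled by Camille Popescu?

No

Camille holds 40% of Fennick, so Camille controls Fennick.
Camille and Fennick together hold 30% + 25% = 55% of Auriga, so Camille controls Auriga.
Fennick and Camille together hold 12% + 75% = 87% of Stratus, so Camille controls Stratus.
Auriga holds 100% of Oakfield, so Camille controls Oakfield.
In Northlake, Camille's side holds only 10%, not > 25%.
So Camille does not control Northlake.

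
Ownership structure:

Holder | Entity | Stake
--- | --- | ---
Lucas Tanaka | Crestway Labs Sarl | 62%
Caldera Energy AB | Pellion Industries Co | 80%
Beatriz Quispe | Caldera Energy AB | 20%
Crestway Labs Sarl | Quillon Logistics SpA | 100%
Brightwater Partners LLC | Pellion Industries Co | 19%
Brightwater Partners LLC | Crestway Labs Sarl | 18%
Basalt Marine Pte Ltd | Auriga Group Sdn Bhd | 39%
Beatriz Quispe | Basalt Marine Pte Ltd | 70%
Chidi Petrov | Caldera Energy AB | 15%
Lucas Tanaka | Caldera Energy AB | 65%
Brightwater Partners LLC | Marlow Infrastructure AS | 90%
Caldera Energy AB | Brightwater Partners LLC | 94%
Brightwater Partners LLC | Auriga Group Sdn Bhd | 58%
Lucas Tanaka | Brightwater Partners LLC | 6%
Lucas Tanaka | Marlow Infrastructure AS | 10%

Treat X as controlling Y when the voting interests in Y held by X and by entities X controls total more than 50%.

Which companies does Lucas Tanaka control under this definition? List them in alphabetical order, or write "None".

Auriga Group Sdn Bhd, Brightwater Partners LLC, Caldera Energy AB, Crestway Labs Sarl, Marlow Infrastructure AS, Pellion Industries Co, Quillon Logistics SpA

Lucas holds 65% of Caldera, so Lucas controls Caldera.
Caldera and Lucas together hold 94% + 6% = 100% of Brightwater, so Lucas controls Brightwater.
Lucas and Brightwater together hold 62% + 18% = 80% of Crestway, so Lucas controls Crestway.
Brightwater and Caldera together hold 19% + 80% = 99% of Pellion, so Lucas controls Pellion.
Crestway holds 100% of Quillon, so Lucas controls Quillon.
Lucas and Brightwater together hold 10% + 90% = 100% of Marlow, so Lucas controls Marlow.
Brightwater holds 58% of Auriga, so Lucas controls Auriga.
No other company's threshold is met.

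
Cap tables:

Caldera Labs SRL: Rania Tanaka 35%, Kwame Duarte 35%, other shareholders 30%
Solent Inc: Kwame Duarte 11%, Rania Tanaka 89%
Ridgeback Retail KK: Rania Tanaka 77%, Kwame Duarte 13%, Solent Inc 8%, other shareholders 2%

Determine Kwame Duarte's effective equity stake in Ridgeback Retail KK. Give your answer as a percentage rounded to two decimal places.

13.88%

Kwame reaches Ridgeback along 2 paths.
Direct stake: 13% = 13%.
Via Solent: 11% × 8% = 0.88%.
Total: 13% + 0.88% = 13.88%.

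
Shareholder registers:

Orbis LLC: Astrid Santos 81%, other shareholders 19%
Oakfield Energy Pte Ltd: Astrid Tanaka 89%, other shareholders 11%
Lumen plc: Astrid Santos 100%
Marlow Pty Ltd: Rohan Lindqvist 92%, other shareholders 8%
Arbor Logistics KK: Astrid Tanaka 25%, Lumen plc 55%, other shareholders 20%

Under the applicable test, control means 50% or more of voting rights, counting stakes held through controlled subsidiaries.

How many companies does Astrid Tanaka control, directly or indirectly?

Astrid Tanaka holds 89% of Oakfield, so Astrid Tanaka controls Oakfield.
No other company's threshold is met.
Astrid Tanaka controls 1 company.

1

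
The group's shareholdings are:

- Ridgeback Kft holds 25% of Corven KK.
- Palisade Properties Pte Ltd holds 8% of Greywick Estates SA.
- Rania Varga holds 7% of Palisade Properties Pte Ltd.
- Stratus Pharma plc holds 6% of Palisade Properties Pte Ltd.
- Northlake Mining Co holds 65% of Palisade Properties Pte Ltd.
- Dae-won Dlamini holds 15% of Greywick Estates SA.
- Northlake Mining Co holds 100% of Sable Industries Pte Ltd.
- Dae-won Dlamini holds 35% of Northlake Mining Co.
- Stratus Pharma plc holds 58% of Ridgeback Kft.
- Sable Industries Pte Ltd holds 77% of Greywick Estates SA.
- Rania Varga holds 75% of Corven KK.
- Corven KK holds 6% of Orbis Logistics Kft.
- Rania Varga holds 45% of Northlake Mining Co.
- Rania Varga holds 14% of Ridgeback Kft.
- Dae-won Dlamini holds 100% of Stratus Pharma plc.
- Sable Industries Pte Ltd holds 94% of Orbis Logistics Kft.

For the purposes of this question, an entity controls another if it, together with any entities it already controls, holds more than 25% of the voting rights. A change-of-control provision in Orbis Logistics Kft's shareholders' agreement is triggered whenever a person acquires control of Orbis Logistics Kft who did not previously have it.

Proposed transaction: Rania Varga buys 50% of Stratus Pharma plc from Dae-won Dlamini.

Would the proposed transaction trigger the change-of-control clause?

No

The purchase adds only to Rania's holdings (Dae-won's stake shrinks), so Rania is the only person who could newly come to control Orbis.
Rania holds 45% of Northlake, so Rania controls Northlake.
Northlake holds 100% of Sable, so Rania controls Sable.
Rania holds 75% of Corven, so Rania controls Corven.
Sable and Corven together hold 94% + 6% = 100% of Orbis, so Rania controls Orbis.
So Rania already controls Orbis before the transaction.
After the purchase, Rania holds 50% of Stratus directly, and Dae-won's stake falls to 50%.
Rania controlled Orbis already, so this is not a new person acquiring control; every other person's position is unchanged or reduced.
No new person acquires control, so the clause is not triggered.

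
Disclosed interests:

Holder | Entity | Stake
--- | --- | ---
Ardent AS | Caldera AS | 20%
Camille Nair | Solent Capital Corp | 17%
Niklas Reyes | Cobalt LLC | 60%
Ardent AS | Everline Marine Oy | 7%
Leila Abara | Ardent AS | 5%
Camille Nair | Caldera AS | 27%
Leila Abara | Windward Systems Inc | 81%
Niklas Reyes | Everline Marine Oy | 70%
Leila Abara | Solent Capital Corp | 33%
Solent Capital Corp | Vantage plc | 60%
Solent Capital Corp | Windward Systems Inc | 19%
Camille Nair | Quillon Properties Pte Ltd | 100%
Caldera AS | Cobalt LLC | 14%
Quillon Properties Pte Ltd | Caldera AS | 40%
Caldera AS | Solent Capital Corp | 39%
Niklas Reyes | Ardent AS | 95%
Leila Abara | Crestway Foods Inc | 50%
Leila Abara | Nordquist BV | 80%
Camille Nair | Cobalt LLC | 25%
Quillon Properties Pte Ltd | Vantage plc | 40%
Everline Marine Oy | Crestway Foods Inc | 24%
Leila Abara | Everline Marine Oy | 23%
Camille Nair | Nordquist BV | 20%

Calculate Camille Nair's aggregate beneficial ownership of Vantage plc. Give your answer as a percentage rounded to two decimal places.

65.88%

Camille reaches Vantage along 4 paths.
Via Quillon: 100% × 40% = 40%.
Via Solent: 17% × 60% = 10.2%.
Via Caldera → Solent: 27% × 39% × 60% = 6.318%.
Via Quillon → Caldera → Solent: 100% × 40% × 39% × 60% = 9.36%.
Total: 40% + 10.2% + 6.318% + 9.36% = 65.878%.
Rounded: 65.88%.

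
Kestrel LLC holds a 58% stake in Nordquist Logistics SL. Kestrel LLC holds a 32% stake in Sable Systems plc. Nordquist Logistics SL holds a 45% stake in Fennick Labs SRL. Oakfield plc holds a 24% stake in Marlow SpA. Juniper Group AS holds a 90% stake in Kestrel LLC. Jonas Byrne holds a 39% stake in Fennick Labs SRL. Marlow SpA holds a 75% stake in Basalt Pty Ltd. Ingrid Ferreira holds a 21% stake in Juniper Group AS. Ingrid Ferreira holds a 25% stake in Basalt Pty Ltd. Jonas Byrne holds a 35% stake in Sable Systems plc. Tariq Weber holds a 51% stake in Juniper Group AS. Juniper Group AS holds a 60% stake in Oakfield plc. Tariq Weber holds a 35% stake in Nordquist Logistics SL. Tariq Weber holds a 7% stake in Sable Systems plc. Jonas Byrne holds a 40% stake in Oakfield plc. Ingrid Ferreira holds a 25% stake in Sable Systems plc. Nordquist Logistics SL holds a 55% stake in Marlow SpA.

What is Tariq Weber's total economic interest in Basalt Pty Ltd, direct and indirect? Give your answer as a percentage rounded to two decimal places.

Tariq reaches Basalt along 3 paths.
Via Juniper → Oakfield → Marlow: 51% × 60% × 24% × 75% = 5.508%.
Via Nordquist → Marlow: 35% × 55% × 75% = 14.4375%.
Via Juniper → Kestrel → Nordquist → Marlow: 51% × 90% × 58% × 55% × 75% = 10.981575%.
Total: 5.508% + 14.4375% + 10.981575% = 30.927075%.
Rounded: 30.93%.

30.93%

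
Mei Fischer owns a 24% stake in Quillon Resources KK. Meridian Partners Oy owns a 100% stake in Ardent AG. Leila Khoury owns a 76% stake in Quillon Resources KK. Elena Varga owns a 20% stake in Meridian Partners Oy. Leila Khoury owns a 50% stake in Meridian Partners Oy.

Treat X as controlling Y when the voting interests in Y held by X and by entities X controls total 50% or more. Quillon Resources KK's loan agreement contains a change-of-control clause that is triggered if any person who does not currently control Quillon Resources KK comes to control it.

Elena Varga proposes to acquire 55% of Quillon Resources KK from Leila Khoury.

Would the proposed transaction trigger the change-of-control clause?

The purchase adds only to Elena's holdings (Leila's stake shrinks), so Elena is the only person who could newly come to control Quillon.
Elena's largest direct stake is 20% in Meridian, which does not meet the threshold, so Elena controls no company.
Neither Elena nor any entity Elena controls holds any voting interest in Quillon.
So before the transaction, Elena does not control Quillon.
After the purchase, Elena holds 55% of Quillon directly, and Leila's stake falls to 21%.
Elena holds 55% of Quillon, so Elena controls Quillon.
Elena did not control Quillon before and does after, so the clause is triggered.

Yes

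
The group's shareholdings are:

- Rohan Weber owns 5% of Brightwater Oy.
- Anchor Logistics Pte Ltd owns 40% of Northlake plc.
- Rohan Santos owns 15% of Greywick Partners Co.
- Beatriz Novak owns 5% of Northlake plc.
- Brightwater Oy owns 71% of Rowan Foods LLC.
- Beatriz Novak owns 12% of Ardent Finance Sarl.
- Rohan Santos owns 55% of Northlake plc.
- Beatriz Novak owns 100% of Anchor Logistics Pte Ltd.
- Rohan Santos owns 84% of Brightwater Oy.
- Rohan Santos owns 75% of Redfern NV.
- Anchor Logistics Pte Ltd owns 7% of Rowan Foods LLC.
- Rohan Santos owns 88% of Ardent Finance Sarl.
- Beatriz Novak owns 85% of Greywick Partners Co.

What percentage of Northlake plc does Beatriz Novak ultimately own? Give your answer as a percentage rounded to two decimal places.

Beatriz reaches Northlake along 2 paths.
Via Anchor: 100% × 40% = 40%.
Direct stake: 5% = 5%.
Total: 40% + 5% = 45%.
Rounded: 45.00%.

45.00%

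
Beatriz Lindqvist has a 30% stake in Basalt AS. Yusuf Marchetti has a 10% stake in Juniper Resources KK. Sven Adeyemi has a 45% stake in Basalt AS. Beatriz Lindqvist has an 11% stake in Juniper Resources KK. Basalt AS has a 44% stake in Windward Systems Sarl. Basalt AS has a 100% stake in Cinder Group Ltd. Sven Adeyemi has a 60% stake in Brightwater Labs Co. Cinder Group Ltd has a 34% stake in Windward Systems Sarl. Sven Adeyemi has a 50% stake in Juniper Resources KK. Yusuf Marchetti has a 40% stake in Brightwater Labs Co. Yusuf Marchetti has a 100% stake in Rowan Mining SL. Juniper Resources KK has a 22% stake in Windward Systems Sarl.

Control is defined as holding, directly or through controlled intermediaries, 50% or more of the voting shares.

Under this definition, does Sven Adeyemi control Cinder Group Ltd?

Sven holds 60% of Brightwater, so Sven controls Brightwater.
Sven holds 50% of Juniper, so Sven controls Juniper.
Neither Sven nor any entity Sven controls holds any voting interest in Cinder.
So Sven does not control Cinder.

No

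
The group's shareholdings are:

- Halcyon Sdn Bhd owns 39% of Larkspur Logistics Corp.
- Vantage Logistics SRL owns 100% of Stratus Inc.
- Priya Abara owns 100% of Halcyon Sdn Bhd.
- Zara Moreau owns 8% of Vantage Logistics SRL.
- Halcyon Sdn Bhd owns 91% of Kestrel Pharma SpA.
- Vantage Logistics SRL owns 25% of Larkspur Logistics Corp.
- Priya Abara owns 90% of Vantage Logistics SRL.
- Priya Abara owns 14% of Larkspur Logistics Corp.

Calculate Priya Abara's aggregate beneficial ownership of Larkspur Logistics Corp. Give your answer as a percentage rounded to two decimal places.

75.50%

Priya reaches Larkspur along 3 paths.
Direct stake: 14% = 14%.
Via Vantage: 90% × 25% = 22.5%.
Via Halcyon: 100% × 39% = 39%.
Total: 14% + 22.5% + 39% = 75.5%.
Rounded: 75.50%.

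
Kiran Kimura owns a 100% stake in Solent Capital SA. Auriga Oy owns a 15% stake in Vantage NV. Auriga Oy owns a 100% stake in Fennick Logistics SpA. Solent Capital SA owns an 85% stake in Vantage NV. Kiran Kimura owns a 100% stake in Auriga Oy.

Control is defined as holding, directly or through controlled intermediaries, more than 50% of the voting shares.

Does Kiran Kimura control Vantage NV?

Yes

Kiran holds 100% of Auriga, so Kiran controls Auriga.
Kiran holds 100% of Solent, so Kiran controls Solent.
Solent and Auriga together hold 85% + 15% = 100% of Vantage, so Kiran controls Vantage.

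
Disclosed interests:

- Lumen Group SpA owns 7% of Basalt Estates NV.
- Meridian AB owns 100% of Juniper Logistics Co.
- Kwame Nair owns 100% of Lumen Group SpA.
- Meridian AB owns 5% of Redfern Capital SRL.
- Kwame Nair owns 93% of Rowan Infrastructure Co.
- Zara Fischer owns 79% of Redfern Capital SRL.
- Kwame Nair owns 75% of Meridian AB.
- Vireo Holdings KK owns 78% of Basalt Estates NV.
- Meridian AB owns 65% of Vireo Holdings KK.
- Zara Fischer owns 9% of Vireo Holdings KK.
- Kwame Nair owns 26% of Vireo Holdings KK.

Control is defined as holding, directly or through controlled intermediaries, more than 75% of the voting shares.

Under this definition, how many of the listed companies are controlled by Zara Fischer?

Zara holds 79% of Redfern, so Zara controls Redfern.
No other company's threshold is met.
Zara controls 1 company.

1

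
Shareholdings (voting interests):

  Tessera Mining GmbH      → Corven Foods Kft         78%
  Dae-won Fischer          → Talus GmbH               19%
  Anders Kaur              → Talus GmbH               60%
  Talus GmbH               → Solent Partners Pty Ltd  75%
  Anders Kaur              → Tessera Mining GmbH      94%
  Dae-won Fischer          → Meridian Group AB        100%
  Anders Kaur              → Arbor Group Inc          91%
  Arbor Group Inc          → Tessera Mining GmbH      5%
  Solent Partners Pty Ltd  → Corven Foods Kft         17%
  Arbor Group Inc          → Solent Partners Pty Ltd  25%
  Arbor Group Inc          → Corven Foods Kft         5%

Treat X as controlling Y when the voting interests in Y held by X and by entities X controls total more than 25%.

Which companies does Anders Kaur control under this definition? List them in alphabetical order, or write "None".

Arbor Group Inc, Corven Foods Kft, Solent Partners Pty Ltd, Talus GmbH, Tessera Mining GmbH

Anders holds 60% of Talus, so Anders controls Talus.
Anders holds 91% of Arbor, so Anders controls Arbor.
Talus and Arbor together hold 75% + 25% = 100% of Solent, so Anders controls Solent.
Anders and Arbor together hold 94% + 5% = 99% of Tessera, so Anders controls Tessera.
Arbor and Solent and Tessera together hold 5% + 17% + 78% = 100% of Corven, so Anders controls Corven.
No other company's threshold is met.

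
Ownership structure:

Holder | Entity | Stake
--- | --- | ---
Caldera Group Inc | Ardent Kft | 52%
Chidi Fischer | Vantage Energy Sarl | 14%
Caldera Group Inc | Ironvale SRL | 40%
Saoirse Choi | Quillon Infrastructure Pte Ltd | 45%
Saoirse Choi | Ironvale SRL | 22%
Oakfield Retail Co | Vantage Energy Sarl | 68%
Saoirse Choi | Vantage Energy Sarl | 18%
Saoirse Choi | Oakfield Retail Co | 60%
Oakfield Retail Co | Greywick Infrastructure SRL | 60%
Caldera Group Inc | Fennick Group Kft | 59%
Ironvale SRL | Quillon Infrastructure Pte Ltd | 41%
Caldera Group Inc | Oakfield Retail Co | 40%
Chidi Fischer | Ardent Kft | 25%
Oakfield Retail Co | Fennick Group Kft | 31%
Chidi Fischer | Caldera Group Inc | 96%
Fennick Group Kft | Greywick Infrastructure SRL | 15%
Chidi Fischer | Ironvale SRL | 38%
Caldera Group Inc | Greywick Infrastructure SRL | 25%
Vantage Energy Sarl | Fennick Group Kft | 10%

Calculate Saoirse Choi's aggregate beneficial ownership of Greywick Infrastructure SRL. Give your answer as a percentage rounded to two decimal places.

Saoirse reaches Greywick along 4 paths.
Via Vantage → Fennick: 18% × 10% × 15% = 0.27%.
Via Oakfield → Vantage → Fennick: 60% × 68% × 10% × 15% = 0.612%.
Via Oakfield → Fennick: 60% × 31% × 15% = 2.79%.
Via Oakfield: 60% × 60% = 36%.
Total: 0.27% + 0.612% + 2.79% + 36% = 39.672%.
Rounded: 39.67%.

39.67%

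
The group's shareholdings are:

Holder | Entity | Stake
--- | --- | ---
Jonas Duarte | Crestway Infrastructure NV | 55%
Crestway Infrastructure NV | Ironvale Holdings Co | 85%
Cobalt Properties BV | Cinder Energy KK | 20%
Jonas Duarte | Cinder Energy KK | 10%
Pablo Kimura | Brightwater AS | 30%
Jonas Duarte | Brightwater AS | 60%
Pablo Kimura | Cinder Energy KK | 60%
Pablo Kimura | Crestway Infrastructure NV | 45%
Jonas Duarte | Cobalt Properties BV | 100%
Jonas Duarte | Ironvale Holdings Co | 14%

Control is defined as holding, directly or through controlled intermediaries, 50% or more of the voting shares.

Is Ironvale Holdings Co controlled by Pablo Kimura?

Pablo holds 60% of Cinder, so Pablo controls Cinder.
Neither Pablo nor any entity Pablo controls holds any voting interest in Ironvale.
So Pablo does not control Ironvale.

No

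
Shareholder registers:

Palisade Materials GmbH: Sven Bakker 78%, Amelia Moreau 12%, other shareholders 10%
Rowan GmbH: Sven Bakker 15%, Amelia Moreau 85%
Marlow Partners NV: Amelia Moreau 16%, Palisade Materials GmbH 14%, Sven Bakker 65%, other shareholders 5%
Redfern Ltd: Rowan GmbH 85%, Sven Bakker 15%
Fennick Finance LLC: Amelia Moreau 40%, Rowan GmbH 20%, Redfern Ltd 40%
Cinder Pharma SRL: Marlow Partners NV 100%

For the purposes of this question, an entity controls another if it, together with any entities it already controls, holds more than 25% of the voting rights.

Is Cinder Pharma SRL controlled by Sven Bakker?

Sven holds 78% of Palisade, so Sven controls Palisade.
Palisade and Sven together hold 14% + 65% = 79% of Marlow, so Sven controls Marlow.
Marlow holds 100% of Cinder, so Sven controls Cinder.

Yes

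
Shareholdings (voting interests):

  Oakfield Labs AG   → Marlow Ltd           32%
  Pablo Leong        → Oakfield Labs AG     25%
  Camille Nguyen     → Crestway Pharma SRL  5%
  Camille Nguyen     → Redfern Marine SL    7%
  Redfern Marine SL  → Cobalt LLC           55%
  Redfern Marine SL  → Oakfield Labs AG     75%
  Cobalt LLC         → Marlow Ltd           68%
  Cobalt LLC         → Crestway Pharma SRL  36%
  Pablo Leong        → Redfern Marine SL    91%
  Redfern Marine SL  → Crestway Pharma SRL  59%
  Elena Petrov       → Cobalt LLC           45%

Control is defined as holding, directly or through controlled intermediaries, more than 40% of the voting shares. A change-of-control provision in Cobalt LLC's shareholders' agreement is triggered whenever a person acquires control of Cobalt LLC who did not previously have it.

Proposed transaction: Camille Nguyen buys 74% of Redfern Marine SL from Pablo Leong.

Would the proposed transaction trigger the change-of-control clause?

The purchase adds only to Camille's holdings (Pablo's stake shrinks), so Camille is the only person who could newly come to control Cobalt.
Camille's largest direct stake is 7% in Redfern, which does not meet the threshold, so Camille controls no company.
Neither Camille nor any entity Camille controls holds any voting interest in Cobalt.
So before the transaction, Camille does not control Cobalt.
After the purchase, Camille's direct stake in Redfern rises to 7% + 74% = 81%, and Pablo's stake falls to 17%.
Camille holds 81% of Redfern, so Camille controls Redfern.
Redfern holds 55% of Cobalt, so Camille controls Cobalt.
Camille did not control Cobalt before and does after, so the clause is triggered.

Yes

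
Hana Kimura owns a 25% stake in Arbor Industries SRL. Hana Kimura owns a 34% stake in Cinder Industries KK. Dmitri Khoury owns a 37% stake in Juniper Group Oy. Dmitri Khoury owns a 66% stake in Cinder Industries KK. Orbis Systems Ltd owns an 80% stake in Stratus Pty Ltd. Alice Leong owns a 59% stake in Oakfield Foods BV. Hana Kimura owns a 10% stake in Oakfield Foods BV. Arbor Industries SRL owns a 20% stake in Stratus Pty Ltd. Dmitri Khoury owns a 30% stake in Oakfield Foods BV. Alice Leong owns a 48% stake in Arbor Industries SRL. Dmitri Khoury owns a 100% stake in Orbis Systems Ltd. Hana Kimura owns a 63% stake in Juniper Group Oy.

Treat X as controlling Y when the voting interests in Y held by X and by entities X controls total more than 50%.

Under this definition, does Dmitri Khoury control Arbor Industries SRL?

Dmitri holds 100% of Orbis, so Dmitri controls Orbis.
Dmitri holds 66% of Cinder, so Dmitri controls Cinder.
Orbis holds 80% of Stratus, so Dmitri controls Stratus.
Neither Dmitri nor any entity Dmitri controls holds any voting interest in Arbor.
So Dmitri does not control Arbor.

No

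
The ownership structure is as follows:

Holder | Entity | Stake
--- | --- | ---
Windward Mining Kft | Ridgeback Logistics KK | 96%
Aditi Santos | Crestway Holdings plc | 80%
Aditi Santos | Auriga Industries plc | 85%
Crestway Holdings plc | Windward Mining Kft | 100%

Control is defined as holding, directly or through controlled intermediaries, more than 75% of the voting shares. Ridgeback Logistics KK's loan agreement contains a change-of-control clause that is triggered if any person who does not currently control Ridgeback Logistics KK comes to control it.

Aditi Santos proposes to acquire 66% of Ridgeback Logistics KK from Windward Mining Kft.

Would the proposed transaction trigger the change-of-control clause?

No

The purchase adds only to Aditi's holdings (Windward's stake shrinks), so Aditi is the only person who could newly come to control Ridgeback.
Aditi holds 80% of Crestway, so Aditi controls Crestway.
Crestway holds 100% of Windward, so Aditi controls Windward.
Windward holds 96% of Ridgeback, so Aditi controls Ridgeback.
So Aditi already controls Ridgeback before the transaction.
After the purchase, Aditi holds 66% of Ridgeback directly, and Windward's stake falls to 30%.
Aditi controlled Ridgeback already, so this is not a new person acquiring control; every other person's position is unchanged or reduced.
No new person acquires control, so the clause is not triggered.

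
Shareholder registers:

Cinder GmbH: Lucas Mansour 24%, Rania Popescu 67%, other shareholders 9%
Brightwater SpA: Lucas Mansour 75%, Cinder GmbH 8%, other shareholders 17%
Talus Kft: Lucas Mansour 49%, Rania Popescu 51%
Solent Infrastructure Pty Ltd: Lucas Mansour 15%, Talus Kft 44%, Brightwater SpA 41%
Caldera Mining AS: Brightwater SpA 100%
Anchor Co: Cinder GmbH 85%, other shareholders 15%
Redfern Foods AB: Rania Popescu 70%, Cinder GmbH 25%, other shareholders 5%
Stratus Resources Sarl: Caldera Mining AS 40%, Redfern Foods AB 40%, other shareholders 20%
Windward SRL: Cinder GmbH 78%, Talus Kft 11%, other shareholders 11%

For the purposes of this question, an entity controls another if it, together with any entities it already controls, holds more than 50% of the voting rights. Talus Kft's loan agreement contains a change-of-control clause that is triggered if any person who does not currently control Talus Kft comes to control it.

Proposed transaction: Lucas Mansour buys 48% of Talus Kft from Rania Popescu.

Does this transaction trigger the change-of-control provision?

Yes

The purchase adds only to Lucas's holdings (Rania's stake shrinks), so Lucas is the only person who could newly come to control Talus.
Lucas holds 75% of Brightwater, so Lucas controls Brightwater.
Lucas and Brightwater together hold 15% + 41% = 56% of Solent, so Lucas controls Solent.
Brightwater holds 100% of Caldera, so Lucas controls Caldera.
In Talus, Lucas's side holds only 49%, not > 50%.
So before the transaction, Lucas does not control Talus.
After the purchase, Lucas's direct stake in Talus rises to 49% + 48% = 97%, and Rania's stake falls to 3%.
Lucas holds 97% of Talus, so Lucas controls Talus.
Lucas did not control Talus before and does after, so the clause is triggered.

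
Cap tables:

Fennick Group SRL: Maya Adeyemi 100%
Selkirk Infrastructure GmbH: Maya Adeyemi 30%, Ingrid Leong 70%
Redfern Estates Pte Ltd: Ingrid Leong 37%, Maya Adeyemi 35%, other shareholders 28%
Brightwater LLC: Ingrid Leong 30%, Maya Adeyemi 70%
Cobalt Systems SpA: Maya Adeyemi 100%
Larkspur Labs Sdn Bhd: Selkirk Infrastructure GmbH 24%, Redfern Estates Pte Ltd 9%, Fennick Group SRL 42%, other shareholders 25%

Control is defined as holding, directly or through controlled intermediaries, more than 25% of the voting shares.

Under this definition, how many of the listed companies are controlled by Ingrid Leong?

4

Ingrid holds 70% of Selkirk, so Ingrid controls Selkirk.
Ingrid holds 37% of Redfern, so Ingrid controls Redfern.
Ingrid holds 30% of Brightwater, so Ingrid controls Brightwater.
Selkirk and Redfern together hold 24% + 9% = 33% of Larkspur, so Ingrid controls Larkspur.
No other company's threshold is met.
Ingrid controls 4 companies.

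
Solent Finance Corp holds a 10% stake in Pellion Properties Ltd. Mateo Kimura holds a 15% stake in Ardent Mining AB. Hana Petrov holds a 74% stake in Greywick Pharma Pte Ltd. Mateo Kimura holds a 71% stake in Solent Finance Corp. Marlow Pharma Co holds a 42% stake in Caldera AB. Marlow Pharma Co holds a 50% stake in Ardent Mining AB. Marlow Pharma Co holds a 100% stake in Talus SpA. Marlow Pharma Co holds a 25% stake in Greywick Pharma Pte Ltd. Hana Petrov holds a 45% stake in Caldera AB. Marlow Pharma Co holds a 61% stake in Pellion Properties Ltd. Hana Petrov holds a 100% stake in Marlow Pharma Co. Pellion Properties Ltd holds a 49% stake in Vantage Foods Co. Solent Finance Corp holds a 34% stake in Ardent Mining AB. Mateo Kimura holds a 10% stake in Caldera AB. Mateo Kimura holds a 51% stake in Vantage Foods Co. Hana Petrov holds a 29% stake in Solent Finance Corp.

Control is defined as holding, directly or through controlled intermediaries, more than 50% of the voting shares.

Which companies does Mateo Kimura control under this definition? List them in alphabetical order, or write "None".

Mateo holds 71% of Solent, so Mateo controls Solent.
Mateo holds 51% of Vantage, so Mateo controls Vantage.
No other company's threshold is met.

Solent Finance Corp, Vantage Foods Co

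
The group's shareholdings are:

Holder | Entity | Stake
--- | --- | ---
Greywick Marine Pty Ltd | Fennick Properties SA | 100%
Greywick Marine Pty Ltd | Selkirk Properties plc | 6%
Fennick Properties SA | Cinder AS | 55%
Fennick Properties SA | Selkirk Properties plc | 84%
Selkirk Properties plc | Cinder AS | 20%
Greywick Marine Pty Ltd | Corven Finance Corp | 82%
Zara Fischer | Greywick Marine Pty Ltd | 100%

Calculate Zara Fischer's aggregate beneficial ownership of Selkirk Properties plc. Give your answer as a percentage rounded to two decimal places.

90.00%

Zara reaches Selkirk along 2 paths.
Via Greywick → Fennick: 100% × 100% × 84% = 84%.
Via Greywick: 100% × 6% = 6%.
Total: 84% + 6% = 90%.
Rounded: 90.00%.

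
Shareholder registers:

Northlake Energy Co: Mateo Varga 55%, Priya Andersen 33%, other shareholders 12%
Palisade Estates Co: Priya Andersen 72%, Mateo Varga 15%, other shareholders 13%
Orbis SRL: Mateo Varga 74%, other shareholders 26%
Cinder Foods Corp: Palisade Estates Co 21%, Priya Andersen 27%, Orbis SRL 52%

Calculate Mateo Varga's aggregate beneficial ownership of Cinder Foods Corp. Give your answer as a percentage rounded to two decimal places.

41.63%

Mateo reaches Cinder along 2 paths.
Via Palisade: 15% × 21% = 3.15%.
Via Orbis: 74% × 52% = 38.48%.
Total: 3.15% + 38.48% = 41.63%.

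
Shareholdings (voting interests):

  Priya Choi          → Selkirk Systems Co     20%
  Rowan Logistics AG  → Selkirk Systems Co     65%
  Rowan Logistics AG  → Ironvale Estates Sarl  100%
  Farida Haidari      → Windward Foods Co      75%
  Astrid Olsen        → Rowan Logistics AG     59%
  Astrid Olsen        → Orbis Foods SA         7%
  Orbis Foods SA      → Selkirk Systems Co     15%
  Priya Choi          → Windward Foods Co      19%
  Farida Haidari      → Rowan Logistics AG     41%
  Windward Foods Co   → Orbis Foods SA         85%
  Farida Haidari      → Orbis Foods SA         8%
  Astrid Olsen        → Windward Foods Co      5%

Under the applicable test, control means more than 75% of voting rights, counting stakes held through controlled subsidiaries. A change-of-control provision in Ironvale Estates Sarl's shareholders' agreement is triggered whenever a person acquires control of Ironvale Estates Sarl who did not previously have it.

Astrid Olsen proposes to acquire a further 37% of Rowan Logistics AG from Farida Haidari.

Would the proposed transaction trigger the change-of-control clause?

The purchase adds only to Astrid's holdings (Farida's stake shrinks), so Astrid is the only person who could newly come to control Ironvale.
Astrid's largest direct stake is 59% in Rowan, which does not meet the threshold, so Astrid controls no company.
Neither Astrid nor any entity Astrid controls holds any voting interest in Ironvale.
So before the transaction, Astrid does not control Ironvale.
After the purchase, Astrid's direct stake in Rowan rises to 59% + 37% = 96%, and Farida's stake falls to 4%.
Astrid holds 96% of Rowan, so Astrid controls Rowan.
Rowan holds 100% of Ironvale, so Astrid controls Ironvale.
Astrid did not control Ironvale before and does after, so the clause is triggered.

Yes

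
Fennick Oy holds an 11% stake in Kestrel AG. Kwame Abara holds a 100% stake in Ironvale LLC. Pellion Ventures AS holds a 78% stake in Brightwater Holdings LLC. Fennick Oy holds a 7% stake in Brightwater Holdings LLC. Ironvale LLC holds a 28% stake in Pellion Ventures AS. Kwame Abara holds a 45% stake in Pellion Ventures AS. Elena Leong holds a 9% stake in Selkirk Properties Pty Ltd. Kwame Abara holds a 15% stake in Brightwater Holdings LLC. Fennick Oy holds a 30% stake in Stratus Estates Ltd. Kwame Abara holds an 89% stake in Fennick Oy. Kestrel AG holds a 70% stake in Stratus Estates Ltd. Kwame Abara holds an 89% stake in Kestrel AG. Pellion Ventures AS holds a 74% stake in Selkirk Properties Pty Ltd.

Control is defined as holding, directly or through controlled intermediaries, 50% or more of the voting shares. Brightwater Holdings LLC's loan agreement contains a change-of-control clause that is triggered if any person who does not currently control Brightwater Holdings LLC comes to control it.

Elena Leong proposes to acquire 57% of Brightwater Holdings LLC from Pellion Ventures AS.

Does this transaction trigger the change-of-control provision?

Yes

The purchase adds only to Elena's holdings (Pellion's stake shrinks), so Elena is the only person who could newly come to control Brightwater.
Elena's largest direct stake is 9% in Selkirk, which does not meet the threshold, so Elena controls no company.
Neither Elena nor any entity Elena controls holds any voting interest in Brightwater.
So before the transaction, Elena does not control Brightwater.
After the purchase, Elena holds 57% of Brightwater directly, and Pellion's stake falls to 21%.
Elena holds 57% of Brightwater, so Elena controls Brightwater.
Elena did not control Brightwater before and does after, so the clause is triggered.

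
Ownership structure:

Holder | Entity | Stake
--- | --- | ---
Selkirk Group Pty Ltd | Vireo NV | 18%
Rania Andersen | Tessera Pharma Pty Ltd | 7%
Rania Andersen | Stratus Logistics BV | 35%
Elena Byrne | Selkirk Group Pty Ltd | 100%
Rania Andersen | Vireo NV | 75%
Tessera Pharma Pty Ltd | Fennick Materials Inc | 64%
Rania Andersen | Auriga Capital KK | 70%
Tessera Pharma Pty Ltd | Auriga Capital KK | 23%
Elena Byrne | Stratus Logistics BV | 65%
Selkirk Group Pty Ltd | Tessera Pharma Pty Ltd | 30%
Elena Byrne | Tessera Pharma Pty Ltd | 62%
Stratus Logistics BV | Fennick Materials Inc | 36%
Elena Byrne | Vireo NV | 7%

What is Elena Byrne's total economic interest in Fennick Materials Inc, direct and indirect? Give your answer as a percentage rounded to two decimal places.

Elena reaches Fennick along 3 paths.
Via Selkirk → Tessera: 100% × 30% × 64% = 19.2%.
Via Tessera: 62% × 64% = 39.68%.
Via Stratus: 65% × 36% = 23.4%.
Total: 19.2% + 39.68% + 23.4% = 82.28%.

82.28%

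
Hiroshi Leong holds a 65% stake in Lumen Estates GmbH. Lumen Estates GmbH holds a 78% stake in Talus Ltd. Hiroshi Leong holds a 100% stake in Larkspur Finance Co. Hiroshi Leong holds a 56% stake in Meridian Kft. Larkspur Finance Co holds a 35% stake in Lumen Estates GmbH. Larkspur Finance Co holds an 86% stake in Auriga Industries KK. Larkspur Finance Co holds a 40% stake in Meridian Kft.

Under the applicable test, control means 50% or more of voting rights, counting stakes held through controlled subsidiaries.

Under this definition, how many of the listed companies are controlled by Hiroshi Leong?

Hiroshi holds 100% of Larkspur, so Hiroshi controls Larkspur.
Larkspur and Hiroshi together hold 35% + 65% = 100% of Lumen, so Hiroshi controls Lumen.
Larkspur and Hiroshi together hold 40% + 56% = 96% of Meridian, so Hiroshi controls Meridian.
Larkspur holds 86% of Auriga, so Hiroshi controls Auriga.
Lumen holds 78% of Talus, so Hiroshi controls Talus.
Hiroshi controls 5 companies.

5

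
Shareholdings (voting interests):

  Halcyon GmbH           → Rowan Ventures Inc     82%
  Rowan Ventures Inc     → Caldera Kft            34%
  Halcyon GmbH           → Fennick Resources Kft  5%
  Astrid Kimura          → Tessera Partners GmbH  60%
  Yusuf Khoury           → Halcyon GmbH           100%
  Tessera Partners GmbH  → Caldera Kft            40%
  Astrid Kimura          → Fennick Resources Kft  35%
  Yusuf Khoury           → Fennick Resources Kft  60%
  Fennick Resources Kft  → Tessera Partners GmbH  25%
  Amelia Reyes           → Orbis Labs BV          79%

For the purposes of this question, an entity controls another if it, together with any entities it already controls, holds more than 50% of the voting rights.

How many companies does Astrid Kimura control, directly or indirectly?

Astrid holds 60% of Tessera, so Astrid controls Tessera.
No other company's threshold is met.
Astrid controls 1 company.

1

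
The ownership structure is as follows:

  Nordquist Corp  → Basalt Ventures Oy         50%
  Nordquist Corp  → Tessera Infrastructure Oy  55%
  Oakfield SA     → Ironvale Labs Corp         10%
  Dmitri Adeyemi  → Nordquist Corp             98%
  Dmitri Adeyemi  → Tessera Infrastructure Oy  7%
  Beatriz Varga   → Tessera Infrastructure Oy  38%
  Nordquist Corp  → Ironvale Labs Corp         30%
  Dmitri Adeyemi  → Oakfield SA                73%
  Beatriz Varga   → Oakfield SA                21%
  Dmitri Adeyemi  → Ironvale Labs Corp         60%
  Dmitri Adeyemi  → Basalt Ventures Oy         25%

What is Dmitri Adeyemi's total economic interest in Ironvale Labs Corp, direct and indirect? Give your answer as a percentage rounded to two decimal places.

96.70%

Dmitri reaches Ironvale along 3 paths.
Via Nordquist: 98% × 30% = 29.4%.
Via Oakfield: 73% × 10% = 7.3%.
Direct stake: 60% = 60%.
Total: 29.4% + 7.3% + 60% = 96.7%.
Rounded: 96.70%.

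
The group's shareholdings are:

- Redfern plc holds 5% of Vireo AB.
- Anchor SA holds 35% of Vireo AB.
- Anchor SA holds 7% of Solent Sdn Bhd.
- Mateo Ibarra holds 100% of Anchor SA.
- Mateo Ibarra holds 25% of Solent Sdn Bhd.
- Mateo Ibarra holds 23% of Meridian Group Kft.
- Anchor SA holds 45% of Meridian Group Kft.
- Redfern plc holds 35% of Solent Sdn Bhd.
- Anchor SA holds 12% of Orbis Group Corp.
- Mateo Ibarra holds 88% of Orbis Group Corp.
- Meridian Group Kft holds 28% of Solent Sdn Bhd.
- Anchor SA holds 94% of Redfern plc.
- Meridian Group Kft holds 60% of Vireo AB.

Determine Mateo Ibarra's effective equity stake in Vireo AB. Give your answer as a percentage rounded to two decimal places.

80.50%

Mateo reaches Vireo along 4 paths.
Via Anchor: 100% × 35% = 35%.
Via Anchor → Redfern: 100% × 94% × 5% = 4.7%.
Via Anchor → Meridian: 100% × 45% × 60% = 27%.
Via Meridian: 23% × 60% = 13.8%.
Total: 35% + 4.7% + 27% + 13.8% = 80.5%.
Rounded: 80.50%.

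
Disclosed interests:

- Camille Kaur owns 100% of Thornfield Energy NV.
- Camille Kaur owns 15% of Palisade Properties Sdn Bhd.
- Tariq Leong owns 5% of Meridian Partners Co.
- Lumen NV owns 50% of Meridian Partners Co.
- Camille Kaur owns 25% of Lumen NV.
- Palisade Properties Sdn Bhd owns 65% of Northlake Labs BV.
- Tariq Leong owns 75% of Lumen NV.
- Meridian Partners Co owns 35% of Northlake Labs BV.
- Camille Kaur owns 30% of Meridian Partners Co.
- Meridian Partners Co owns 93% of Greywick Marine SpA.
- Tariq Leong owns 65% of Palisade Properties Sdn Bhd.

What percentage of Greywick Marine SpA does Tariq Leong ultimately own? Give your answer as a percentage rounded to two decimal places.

39.53%

Tariq reaches Greywick along 2 paths.
Via Lumen → Meridian: 75% × 50% × 93% = 34.875%.
Via Meridian: 5% × 93% = 4.65%.
Total: 34.875% + 4.65% = 39.525%.
Rounded: 39.53%.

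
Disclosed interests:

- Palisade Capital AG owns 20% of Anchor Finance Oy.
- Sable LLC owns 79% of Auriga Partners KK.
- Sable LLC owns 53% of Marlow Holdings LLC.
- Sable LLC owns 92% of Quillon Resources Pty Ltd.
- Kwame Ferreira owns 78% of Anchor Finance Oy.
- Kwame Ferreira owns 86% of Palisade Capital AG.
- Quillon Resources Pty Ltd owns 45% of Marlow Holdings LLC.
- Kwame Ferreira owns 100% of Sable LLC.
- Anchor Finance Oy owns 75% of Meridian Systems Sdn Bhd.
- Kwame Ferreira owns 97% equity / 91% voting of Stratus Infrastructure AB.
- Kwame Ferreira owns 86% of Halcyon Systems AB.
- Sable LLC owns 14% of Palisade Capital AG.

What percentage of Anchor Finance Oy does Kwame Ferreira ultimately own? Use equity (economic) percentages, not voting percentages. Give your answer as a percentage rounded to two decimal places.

Kwame reaches Anchor along 3 paths.
Direct stake: 78% = 78%.
Via Palisade: 86% × 20% = 17.2%.
Via Sable → Palisade: 100% × 14% × 20% = 2.8%.
Total: 78% + 17.2% + 2.8% = 98%.
Rounded: 98.00%.

98.00%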